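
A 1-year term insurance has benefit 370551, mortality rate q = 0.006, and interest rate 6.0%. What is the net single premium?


NSP = benefit * q * v
v = 1/(1+i) = 0.943396
NSP = 370551 * 0.006 * 0.943396
= 2097.4585


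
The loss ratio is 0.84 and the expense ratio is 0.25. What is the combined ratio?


Combined ratio = loss ratio + expense ratio
= 0.84 + 0.25
= 1.09


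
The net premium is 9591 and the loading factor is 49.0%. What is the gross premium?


Gross = net * (1 + loading)
= 9591 * (1 + 0.49)
= 9591 * 1.49
= 14290.59


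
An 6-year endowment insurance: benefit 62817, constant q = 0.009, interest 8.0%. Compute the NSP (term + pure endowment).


Term component = 2560.6235
Pure endowment = 6_p_x * v^6 * benefit = 0.947201 * 0.63017 * 62817 = 37495.2787
NSP = 40055.9022


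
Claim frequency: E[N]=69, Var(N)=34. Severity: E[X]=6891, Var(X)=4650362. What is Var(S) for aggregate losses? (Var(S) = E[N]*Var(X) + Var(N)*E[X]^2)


Var(S) = E[N]*Var(X) + Var(N)*E[X]^2
= 69*4650362 + 34*6891^2
= 320874978 + 1614519954
= 1.9354e+09


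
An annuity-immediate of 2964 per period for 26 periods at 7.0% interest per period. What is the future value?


FV = PMT * ((1+i)^n - 1) / i
= 2964 * ((1.07)^26 - 1) / 0.07
= 2964 * (5.807353 - 1) / 0.07
= 203557.0581


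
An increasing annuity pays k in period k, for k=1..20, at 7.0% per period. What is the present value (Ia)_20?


(Ia)_n = sum_{k=1}^{n} k * v^k, v = 1/(1+i)
v = 0.934579
Sum computed term by term:
(Ia)_20 = 88.1031


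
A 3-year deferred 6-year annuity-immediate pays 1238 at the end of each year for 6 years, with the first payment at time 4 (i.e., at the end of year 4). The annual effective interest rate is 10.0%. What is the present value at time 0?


PV at time 3 of the 6-year annuity-immediate:
a_n = 1238 * (1-(1+0.1)^(-6))/0.1 = 5391.8127
Discount back 3 years to time 0:
PV = 5391.8127 * (1+0.1)^(-3)
= 5391.8127 * 0.751315
= 4050.9487


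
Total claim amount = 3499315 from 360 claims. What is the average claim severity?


severity = total / number
= 3499315 / 360
= 9720.3194


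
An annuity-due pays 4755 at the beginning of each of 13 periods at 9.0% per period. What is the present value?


PV_due = PMT * (1-(1+i)^(-n))/i * (1+i)
PV_immediate = 35600.2282
PV_due = 35600.2282 * 1.09
= 38804.2487


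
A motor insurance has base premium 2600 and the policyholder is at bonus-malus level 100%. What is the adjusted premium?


adjusted = base * BM_level / 100
= 2600 * 100 / 100
= 2600 * 1.0
= 2600.0


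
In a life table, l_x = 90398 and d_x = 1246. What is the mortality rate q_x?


q_x = d_x / l_x
= 1246 / 90398
= 0.0138


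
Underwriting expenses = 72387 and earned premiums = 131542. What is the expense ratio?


Expense ratio = expenses / premiums
= 72387 / 131542
= 0.5503


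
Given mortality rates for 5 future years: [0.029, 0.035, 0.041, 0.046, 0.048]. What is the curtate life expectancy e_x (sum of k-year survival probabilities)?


e_x = sum_{k=1}^{n} k_p_x
k_p_x values:
  1_p_x = 0.971
  2_p_x = 0.937015
  3_p_x = 0.898597
  4_p_x = 0.857262
  5_p_x = 0.816113
e_x = 4.48


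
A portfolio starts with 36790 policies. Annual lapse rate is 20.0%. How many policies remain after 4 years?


remaining = initial * (1 - lapse)^years
= 36790 * (1 - 0.2)^4
= 36790 * 0.4096
= 15069.184


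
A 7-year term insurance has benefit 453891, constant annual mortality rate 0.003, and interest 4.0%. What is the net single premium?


NSP = benefit * sum_{k=0}^{n-1} k_p_x * q * v^(k+1)
With constant q=0.003, v=0.961538
Sum = 0.017853
NSP = 453891 * 0.017853
= 8103.4602


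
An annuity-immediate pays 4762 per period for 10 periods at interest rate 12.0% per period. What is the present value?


PV = PMT * (1 - (1+i)^(-n)) / i
= 4762 * (1 - (1+0.12)^(-10)) / 0.12
= 4762 * (1 - 0.321973) / 0.12
= 4762 * 5.650223
= 26906.3621


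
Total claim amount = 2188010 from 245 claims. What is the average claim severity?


severity = total / number
= 2188010 / 245
= 8930.6531


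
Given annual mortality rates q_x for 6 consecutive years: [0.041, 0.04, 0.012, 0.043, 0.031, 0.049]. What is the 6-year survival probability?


p_k = 1 - q_k for each year
Survival = product of (1 - q_k)
= 0.959 * 0.96 * 0.988 * 0.957 * 0.969 * 0.951
= 0.8022


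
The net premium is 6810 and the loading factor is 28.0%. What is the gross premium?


Gross = net * (1 + loading)
= 6810 * (1 + 0.28)
= 6810 * 1.28
= 8716.8


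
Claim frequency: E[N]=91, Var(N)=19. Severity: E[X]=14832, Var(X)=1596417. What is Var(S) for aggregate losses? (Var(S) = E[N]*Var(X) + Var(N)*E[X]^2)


Var(S) = E[N]*Var(X) + Var(N)*E[X]^2
= 91*1596417 + 19*14832^2
= 145273947 + 4179776256
= 4.3251e+09


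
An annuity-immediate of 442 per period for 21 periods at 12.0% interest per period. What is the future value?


FV = PMT * ((1+i)^n - 1) / i
= 442 * ((1.12)^21 - 1) / 0.12
= 442 * (10.803848 - 1) / 0.12
= 36110.8411


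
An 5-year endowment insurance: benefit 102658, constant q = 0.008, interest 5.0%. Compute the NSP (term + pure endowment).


Term component = 3501.9464
Pure endowment = 5_p_x * v^5 * benefit = 0.960635 * 0.783526 * 102658 = 77268.8884
NSP = 80770.8348


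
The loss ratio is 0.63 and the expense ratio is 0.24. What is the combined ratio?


Combined ratio = loss ratio + expense ratio
= 0.63 + 0.24
= 0.87


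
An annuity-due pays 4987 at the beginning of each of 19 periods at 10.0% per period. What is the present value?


PV_due = PMT * (1-(1+i)^(-n))/i * (1+i)
PV_immediate = 41715.8565
PV_due = 41715.8565 * 1.1
= 45887.4421


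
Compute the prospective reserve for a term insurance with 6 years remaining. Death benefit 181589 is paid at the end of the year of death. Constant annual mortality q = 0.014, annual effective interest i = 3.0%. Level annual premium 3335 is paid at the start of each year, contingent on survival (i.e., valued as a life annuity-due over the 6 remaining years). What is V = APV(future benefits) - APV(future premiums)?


v = 1/(1+i) = 0.970874
APV(future benefits) per unit = sum_{k=0}^{5} k_p_x * q * v^(k+1) = 0.073324
APV(future benefits) = 181589 * 0.073324 = 13314.8804
Life annuity-due factor ä_{x:6} = sum_{k=0}^{5} k_p_x * v^k = 5.394571
APV(future premiums) = 3335 * 5.394571 = 17990.8947
V = 13314.8804 - 17990.8947
= -4676.0142


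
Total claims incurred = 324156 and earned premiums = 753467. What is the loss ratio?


Loss ratio = claims / premiums
= 324156 / 753467
= 0.4302


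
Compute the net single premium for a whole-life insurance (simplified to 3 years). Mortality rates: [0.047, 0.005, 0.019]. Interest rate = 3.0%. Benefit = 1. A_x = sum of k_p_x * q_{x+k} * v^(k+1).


v = 0.970874
Year 0: k_p_x=1.0, q=0.047, term=0.045631
Year 1: k_p_x=0.953, q=0.005, term=0.004491
Year 2: k_p_x=0.948235, q=0.019, term=0.016488
A_x = 0.0666


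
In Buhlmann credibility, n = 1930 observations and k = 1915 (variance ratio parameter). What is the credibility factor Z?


Z = n / (n + k)
= 1930 / (1930 + 1915)
= 1930 / 3845
= 0.502


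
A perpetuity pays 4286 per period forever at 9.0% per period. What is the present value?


PV = PMT / i
= 4286 / 0.09
= 47622.2222


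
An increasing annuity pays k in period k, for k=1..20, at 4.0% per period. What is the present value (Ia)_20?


(Ia)_n = sum_{k=1}^{n} k * v^k, v = 1/(1+i)
v = 0.961538
Sum computed term by term:
(Ia)_20 = 125.155


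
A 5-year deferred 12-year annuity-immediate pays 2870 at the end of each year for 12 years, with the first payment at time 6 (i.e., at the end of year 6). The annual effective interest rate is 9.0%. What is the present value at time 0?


PV at time 5 of the 12-year annuity-immediate:
a_n = 2870 * (1-(1+0.09)^(-12))/0.09 = 20551.2815
Discount back 5 years to time 0:
PV = 20551.2815 * (1+0.09)^(-5)
= 20551.2815 * 0.649931
= 13356.9229


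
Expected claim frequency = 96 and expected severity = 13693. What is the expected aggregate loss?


E[S] = E[N] * E[X]
= 96 * 13693
= 1.3145e+06


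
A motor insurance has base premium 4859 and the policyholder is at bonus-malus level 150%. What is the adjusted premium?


adjusted = base * BM_level / 100
= 4859 * 150 / 100
= 4859 * 1.5
= 7288.5


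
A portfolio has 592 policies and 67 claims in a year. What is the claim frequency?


frequency = claims / policies
= 67 / 592
= 0.1132


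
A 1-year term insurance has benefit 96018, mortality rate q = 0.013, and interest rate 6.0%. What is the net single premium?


NSP = benefit * q * v
v = 1/(1+i) = 0.943396
NSP = 96018 * 0.013 * 0.943396
= 1177.5792


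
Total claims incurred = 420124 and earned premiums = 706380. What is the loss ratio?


Loss ratio = claims / premiums
= 420124 / 706380
= 0.5948


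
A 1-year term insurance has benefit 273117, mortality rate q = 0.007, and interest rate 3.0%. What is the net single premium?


NSP = benefit * q * v
v = 1/(1+i) = 0.970874
NSP = 273117 * 0.007 * 0.970874
= 1856.135


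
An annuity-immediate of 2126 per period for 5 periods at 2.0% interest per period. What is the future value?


FV = PMT * ((1+i)^n - 1) / i
= 2126 * ((1.02)^5 - 1) / 0.02
= 2126 * (1.104081 - 1) / 0.02
= 11063.7894


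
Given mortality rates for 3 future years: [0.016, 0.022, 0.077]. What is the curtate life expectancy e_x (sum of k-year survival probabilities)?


e_x = sum_{k=1}^{n} k_p_x
k_p_x values:
  1_p_x = 0.984
  2_p_x = 0.962352
  3_p_x = 0.888251
e_x = 2.8346


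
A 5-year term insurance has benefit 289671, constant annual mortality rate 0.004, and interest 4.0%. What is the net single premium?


NSP = benefit * sum_{k=0}^{n-1} k_p_x * q * v^(k+1)
With constant q=0.004, v=0.961538
Sum = 0.017671
NSP = 289671 * 0.017671
= 5118.7618


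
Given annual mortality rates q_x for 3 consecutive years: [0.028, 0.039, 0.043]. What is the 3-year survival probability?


p_k = 1 - q_k for each year
Survival = product of (1 - q_k)
= 0.972 * 0.961 * 0.957
= 0.8939


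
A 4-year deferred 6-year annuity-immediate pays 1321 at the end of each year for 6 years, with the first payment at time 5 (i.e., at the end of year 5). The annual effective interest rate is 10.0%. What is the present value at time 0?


PV at time 4 of the 6-year annuity-immediate:
a_n = 1321 * (1-(1+0.1)^(-6))/0.1 = 5753.2994
Discount back 4 years to time 0:
PV = 5753.2994 * (1+0.1)^(-4)
= 5753.2994 * 0.683013
= 3929.5809


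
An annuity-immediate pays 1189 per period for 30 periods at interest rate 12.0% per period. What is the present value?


PV = PMT * (1 - (1+i)^(-n)) / i
= 1189 * (1 - (1+0.12)^(-30)) / 0.12
= 1189 * (1 - 0.033378) / 0.12
= 1189 * 8.055184
= 9577.6137


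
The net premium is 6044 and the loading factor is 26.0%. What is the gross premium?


Gross = net * (1 + loading)
= 6044 * (1 + 0.26)
= 6044 * 1.26
= 7615.44


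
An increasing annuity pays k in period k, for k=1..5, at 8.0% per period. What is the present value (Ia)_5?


(Ia)_n = sum_{k=1}^{n} k * v^k, v = 1/(1+i)
v = 0.925926
Sum computed term by term:
(Ia)_5 = 11.3651


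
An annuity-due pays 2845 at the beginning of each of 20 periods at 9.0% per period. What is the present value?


PV_due = PMT * (1-(1+i)^(-n))/i * (1+i)
PV_immediate = 25970.7124
PV_due = 25970.7124 * 1.09
= 28308.0765


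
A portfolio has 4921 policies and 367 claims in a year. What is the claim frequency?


frequency = claims / policies
= 367 / 4921
= 0.0746


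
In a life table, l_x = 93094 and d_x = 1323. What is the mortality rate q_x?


q_x = d_x / l_x
= 1323 / 93094
= 0.0142


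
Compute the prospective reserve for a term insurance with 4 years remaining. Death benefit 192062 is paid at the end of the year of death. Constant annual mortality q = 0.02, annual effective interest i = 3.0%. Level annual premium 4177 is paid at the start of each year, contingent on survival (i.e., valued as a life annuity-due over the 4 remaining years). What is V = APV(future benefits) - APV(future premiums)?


v = 1/(1+i) = 0.970874
APV(future benefits) per unit = sum_{k=0}^{3} k_p_x * q * v^(k+1) = 0.072195
APV(future benefits) = 192062 * 0.072195 = 13865.9419
Life annuity-due factor ä_{x:4} = sum_{k=0}^{3} k_p_x * v^k = 3.718049
APV(future premiums) = 4177 * 3.718049 = 15530.2925
V = 13865.9419 - 15530.2925
= -1664.3505


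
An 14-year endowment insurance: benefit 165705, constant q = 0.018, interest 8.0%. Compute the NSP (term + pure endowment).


Term component = 22400.1606
Pure endowment = 14_p_x * v^14 * benefit = 0.775463 * 0.340461 * 165705 = 43748.5703
NSP = 66148.7309


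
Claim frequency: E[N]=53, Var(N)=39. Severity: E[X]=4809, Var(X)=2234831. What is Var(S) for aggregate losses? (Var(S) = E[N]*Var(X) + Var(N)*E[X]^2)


Var(S) = E[N]*Var(X) + Var(N)*E[X]^2
= 53*2234831 + 39*4809^2
= 118446043 + 901932759
= 1.0204e+09


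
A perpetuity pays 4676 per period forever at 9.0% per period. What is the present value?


PV = PMT / i
= 4676 / 0.09
= 51955.5556


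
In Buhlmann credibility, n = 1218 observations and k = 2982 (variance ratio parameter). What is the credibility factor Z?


Z = n / (n + k)
= 1218 / (1218 + 2982)
= 1218 / 4200
= 0.29


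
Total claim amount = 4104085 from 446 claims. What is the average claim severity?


severity = total / number
= 4104085 / 446
= 9201.9843


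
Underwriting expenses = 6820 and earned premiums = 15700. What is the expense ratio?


Expense ratio = expenses / premiums
= 6820 / 15700
= 0.4344


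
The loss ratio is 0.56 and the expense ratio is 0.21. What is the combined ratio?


Combined ratio = loss ratio + expense ratio
= 0.56 + 0.21
= 0.77


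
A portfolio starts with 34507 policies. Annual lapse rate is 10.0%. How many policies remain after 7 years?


remaining = initial * (1 - lapse)^years
= 34507 * (1 - 0.1)^7
= 34507 * 0.478297
= 16504.5911


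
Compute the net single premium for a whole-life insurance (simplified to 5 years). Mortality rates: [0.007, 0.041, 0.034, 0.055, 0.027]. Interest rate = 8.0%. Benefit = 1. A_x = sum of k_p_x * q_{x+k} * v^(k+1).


v = 0.925926
Year 0: k_p_x=1.0, q=0.007, term=0.006481
Year 1: k_p_x=0.993, q=0.041, term=0.034905
Year 2: k_p_x=0.952287, q=0.034, term=0.025703
Year 3: k_p_x=0.919909, q=0.055, term=0.037189
Year 4: k_p_x=0.869314, q=0.027, term=0.015974
A_x = 0.1203


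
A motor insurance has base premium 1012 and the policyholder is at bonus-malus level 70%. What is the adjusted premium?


adjusted = base * BM_level / 100
= 1012 * 70 / 100
= 1012 * 0.7
= 708.4


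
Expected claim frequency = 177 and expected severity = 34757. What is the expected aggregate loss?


E[S] = E[N] * E[X]
= 177 * 34757
= 6.1520e+06


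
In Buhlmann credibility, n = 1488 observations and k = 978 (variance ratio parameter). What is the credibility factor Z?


Z = n / (n + k)
= 1488 / (1488 + 978)
= 1488 / 2466
= 0.6034


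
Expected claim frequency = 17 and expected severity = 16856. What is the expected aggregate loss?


E[S] = E[N] * E[X]
= 17 * 16856
= 286552


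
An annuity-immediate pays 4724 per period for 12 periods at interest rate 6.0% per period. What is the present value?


PV = PMT * (1 - (1+i)^(-n)) / i
= 4724 * (1 - (1+0.06)^(-12)) / 0.06
= 4724 * (1 - 0.496969) / 0.06
= 4724 * 8.383844
= 39605.2788


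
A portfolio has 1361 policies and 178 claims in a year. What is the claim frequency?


frequency = claims / policies
= 178 / 1361
= 0.1308


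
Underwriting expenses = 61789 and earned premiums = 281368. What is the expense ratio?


Expense ratio = expenses / premiums
= 61789 / 281368
= 0.2196


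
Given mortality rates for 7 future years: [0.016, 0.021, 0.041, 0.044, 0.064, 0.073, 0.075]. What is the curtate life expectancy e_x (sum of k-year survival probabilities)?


e_x = sum_{k=1}^{n} k_p_x
k_p_x values:
  1_p_x = 0.984
  2_p_x = 0.963336
  3_p_x = 0.923839
  4_p_x = 0.88319
  5_p_x = 0.826666
  6_p_x = 0.766319
  7_p_x = 0.708846
e_x = 6.0562


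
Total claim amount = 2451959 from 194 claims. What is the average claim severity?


severity = total / number
= 2451959 / 194
= 12638.9639


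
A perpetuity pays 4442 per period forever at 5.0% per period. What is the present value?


PV = PMT / i
= 4442 / 0.05
= 88840.0


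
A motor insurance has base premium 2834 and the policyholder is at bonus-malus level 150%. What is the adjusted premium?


adjusted = base * BM_level / 100
= 2834 * 150 / 100
= 2834 * 1.5
= 4251.0


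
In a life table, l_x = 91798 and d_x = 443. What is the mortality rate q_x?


q_x = d_x / l_x
= 443 / 91798
= 0.0048


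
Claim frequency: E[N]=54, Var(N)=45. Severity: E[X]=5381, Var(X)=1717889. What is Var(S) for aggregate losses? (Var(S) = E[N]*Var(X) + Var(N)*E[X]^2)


Var(S) = E[N]*Var(X) + Var(N)*E[X]^2
= 54*1717889 + 45*5381^2
= 92766006 + 1302982245
= 1.3957e+09


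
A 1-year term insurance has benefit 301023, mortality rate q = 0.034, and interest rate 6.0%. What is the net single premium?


NSP = benefit * q * v
v = 1/(1+i) = 0.943396
NSP = 301023 * 0.034 * 0.943396
= 9655.4547


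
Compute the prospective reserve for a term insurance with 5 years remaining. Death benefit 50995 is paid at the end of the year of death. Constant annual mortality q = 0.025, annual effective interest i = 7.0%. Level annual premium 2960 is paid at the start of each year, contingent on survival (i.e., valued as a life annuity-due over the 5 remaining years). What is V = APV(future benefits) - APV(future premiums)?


v = 1/(1+i) = 0.934579
APV(future benefits) per unit = sum_{k=0}^{4} k_p_x * q * v^(k+1) = 0.09784
APV(future benefits) = 50995 * 0.09784 = 4989.3367
Life annuity-due factor ä_{x:5} = sum_{k=0}^{4} k_p_x * v^k = 4.18754
APV(future premiums) = 2960 * 4.18754 = 12395.1188
V = 4989.3367 - 12395.1188
= -7405.7822


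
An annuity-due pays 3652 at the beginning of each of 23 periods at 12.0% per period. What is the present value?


PV_due = PMT * (1-(1+i)^(-n))/i * (1+i)
PV_immediate = 28187.7199
PV_due = 28187.7199 * 1.12
= 31570.2463


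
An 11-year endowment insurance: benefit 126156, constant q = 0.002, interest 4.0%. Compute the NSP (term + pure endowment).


Term component = 2190.115
Pure endowment = 11_p_x * v^11 * benefit = 0.978219 * 0.649581 * 126156 = 80163.5852
NSP = 82353.7002


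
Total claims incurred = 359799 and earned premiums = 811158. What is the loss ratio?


Loss ratio = claims / premiums
= 359799 / 811158
= 0.4436


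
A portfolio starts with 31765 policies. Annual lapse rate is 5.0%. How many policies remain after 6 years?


remaining = initial * (1 - lapse)^years
= 31765 * (1 - 0.05)^6
= 31765 * 0.735092
= 23350.1939


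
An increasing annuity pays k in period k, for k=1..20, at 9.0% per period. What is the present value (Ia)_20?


(Ia)_n = sum_{k=1}^{n} k * v^k, v = 1/(1+i)
v = 0.917431
Sum computed term by term:
(Ia)_20 = 70.9055


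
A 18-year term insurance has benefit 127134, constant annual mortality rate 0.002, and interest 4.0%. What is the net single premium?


NSP = benefit * sum_{k=0}^{n-1} k_p_x * q * v^(k+1)
With constant q=0.002, v=0.961538
Sum = 0.024945
NSP = 127134 * 0.024945
= 3171.3491


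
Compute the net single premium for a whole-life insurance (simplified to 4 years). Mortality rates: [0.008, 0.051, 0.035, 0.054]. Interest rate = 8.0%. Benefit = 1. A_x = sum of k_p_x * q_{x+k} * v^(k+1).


v = 0.925926
Year 0: k_p_x=1.0, q=0.008, term=0.007407
Year 1: k_p_x=0.992, q=0.051, term=0.043374
Year 2: k_p_x=0.941408, q=0.035, term=0.026156
Year 3: k_p_x=0.908459, q=0.054, term=0.036058
A_x = 0.113


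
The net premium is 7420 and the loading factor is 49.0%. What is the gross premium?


Gross = net * (1 + loading)
= 7420 * (1 + 0.49)
= 7420 * 1.49
= 11055.8


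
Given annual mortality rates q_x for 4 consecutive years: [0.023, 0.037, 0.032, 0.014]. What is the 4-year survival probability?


p_k = 1 - q_k for each year
Survival = product of (1 - q_k)
= 0.977 * 0.963 * 0.968 * 0.986
= 0.898


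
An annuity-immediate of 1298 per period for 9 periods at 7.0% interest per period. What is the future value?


FV = PMT * ((1+i)^n - 1) / i
= 1298 * ((1.07)^9 - 1) / 0.07
= 1298 * (1.838459 - 1) / 0.07
= 15547.4294


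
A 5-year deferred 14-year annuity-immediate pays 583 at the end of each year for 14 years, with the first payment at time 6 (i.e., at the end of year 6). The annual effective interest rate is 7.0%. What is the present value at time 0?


PV at time 5 of the 14-year annuity-immediate:
a_n = 583 * (1-(1+0.07)^(-14))/0.07 = 5098.6078
Discount back 5 years to time 0:
PV = 5098.6078 * (1+0.07)^(-5)
= 5098.6078 * 0.712986
= 3635.2369


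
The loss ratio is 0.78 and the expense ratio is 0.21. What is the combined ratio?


Combined ratio = loss ratio + expense ratio
= 0.78 + 0.21
= 0.99


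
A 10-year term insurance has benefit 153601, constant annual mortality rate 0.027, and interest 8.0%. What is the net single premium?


NSP = benefit * sum_{k=0}^{n-1} k_p_x * q * v^(k+1)
With constant q=0.027, v=0.925926
Sum = 0.163443
NSP = 153601 * 0.163443
= 25104.9743


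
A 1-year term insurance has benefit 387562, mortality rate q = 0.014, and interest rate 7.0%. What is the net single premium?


NSP = benefit * q * v
v = 1/(1+i) = 0.934579
NSP = 387562 * 0.014 * 0.934579
= 5070.9047


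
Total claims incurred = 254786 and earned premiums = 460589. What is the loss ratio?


Loss ratio = claims / premiums
= 254786 / 460589
= 0.5532


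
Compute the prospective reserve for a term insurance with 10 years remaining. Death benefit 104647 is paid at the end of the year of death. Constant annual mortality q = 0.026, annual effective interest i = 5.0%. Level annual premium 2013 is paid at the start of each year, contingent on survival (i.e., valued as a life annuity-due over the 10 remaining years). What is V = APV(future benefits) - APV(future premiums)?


v = 1/(1+i) = 0.952381
APV(future benefits) per unit = sum_{k=0}^{9} k_p_x * q * v^(k+1) = 0.180723
APV(future benefits) = 104647 * 0.180723 = 18912.0991
Life annuity-due factor ä_{x:10} = sum_{k=0}^{9} k_p_x * v^k = 7.298421
APV(future premiums) = 2013 * 7.298421 = 14691.7212
V = 18912.0991 - 14691.7212
= 4220.3779


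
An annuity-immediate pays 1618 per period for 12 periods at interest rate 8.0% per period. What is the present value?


PV = PMT * (1 - (1+i)^(-n)) / i
= 1618 * (1 - (1+0.08)^(-12)) / 0.08
= 1618 * (1 - 0.397114) / 0.08
= 1618 * 7.536078
= 12193.3742


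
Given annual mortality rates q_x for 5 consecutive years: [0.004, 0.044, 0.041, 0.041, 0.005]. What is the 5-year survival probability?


p_k = 1 - q_k for each year
Survival = product of (1 - q_k)
= 0.996 * 0.956 * 0.959 * 0.959 * 0.995
= 0.8713


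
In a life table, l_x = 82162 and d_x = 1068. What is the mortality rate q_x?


q_x = d_x / l_x
= 1068 / 82162
= 0.013


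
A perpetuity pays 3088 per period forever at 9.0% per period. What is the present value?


PV = PMT / i
= 3088 / 0.09
= 34311.1111


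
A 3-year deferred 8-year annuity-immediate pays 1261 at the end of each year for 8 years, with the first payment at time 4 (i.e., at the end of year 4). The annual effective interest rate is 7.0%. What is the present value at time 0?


PV at time 3 of the 8-year annuity-immediate:
a_n = 1261 * (1-(1+0.07)^(-8))/0.07 = 7529.8074
Discount back 3 years to time 0:
PV = 7529.8074 * (1+0.07)^(-3)
= 7529.8074 * 0.816298
= 6146.5658


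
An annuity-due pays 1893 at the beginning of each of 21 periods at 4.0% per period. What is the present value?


PV_due = PMT * (1-(1+i)^(-n))/i * (1+i)
PV_immediate = 26557.1998
PV_due = 26557.1998 * 1.04
= 27619.4878


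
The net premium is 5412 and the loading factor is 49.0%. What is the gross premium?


Gross = net * (1 + loading)
= 5412 * (1 + 0.49)
= 5412 * 1.49
= 8063.88


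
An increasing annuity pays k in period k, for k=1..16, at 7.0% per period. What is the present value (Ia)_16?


(Ia)_n = sum_{k=1}^{n} k * v^k, v = 1/(1+i)
v = 0.934579
Sum computed term by term:
(Ia)_16 = 66.9737


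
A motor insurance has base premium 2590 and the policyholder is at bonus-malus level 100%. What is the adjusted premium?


adjusted = base * BM_level / 100
= 2590 * 100 / 100
= 2590 * 1.0
= 2590.0


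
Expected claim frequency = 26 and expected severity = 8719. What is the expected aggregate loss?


E[S] = E[N] * E[X]
= 26 * 8719
= 226694


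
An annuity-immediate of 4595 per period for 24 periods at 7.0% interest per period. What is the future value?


FV = PMT * ((1+i)^n - 1) / i
= 4595 * ((1.07)^24 - 1) / 0.07
= 4595 * (5.072367 - 1) / 0.07
= 267321.8022


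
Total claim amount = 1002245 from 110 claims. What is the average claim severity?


severity = total / number
= 1002245 / 110
= 9111.3182


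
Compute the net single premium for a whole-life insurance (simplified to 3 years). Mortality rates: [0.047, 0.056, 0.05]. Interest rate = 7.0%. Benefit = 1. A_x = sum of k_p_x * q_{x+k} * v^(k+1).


v = 0.934579
Year 0: k_p_x=1.0, q=0.047, term=0.043925
Year 1: k_p_x=0.953, q=0.056, term=0.046614
Year 2: k_p_x=0.899632, q=0.05, term=0.036718
A_x = 0.1273


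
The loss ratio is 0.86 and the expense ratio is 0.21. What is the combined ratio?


Combined ratio = loss ratio + expense ratio
= 0.86 + 0.21
= 1.07


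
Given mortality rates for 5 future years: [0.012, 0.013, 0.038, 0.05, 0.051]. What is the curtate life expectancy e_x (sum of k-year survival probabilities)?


e_x = sum_{k=1}^{n} k_p_x
k_p_x values:
  1_p_x = 0.988
  2_p_x = 0.975156
  3_p_x = 0.9381
  4_p_x = 0.891195
  5_p_x = 0.845744
e_x = 4.6382


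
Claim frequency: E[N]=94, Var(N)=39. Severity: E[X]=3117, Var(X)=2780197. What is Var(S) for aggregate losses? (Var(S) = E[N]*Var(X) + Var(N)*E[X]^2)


Var(S) = E[N]*Var(X) + Var(N)*E[X]^2
= 94*2780197 + 39*3117^2
= 261338518 + 378911871
= 6.4025e+08


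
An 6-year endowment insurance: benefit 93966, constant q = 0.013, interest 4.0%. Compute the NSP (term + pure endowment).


Term component = 6208.3023
Pure endowment = 6_p_x * v^6 * benefit = 0.924491 * 0.790315 * 93966 = 68655.229
NSP = 74863.5313


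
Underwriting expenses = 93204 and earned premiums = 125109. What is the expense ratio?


Expense ratio = expenses / premiums
= 93204 / 125109
= 0.745


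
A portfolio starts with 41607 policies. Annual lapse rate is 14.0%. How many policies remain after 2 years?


remaining = initial * (1 - lapse)^years
= 41607 * (1 - 0.14)^2
= 41607 * 0.7396
= 30772.5372


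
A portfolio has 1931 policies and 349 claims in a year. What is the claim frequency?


frequency = claims / policies
= 349 / 1931
= 0.1807


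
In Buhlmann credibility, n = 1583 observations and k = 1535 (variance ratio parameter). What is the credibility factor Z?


Z = n / (n + k)
= 1583 / (1583 + 1535)
= 1583 / 3118
= 0.5077


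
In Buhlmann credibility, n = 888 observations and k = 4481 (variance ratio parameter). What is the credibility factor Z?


Z = n / (n + k)
= 888 / (888 + 4481)
= 888 / 5369
= 0.1654


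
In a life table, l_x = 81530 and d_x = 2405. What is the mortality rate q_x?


q_x = d_x / l_x
= 2405 / 81530
= 0.0295


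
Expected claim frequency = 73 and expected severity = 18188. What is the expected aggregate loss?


E[S] = E[N] * E[X]
= 73 * 18188
= 1.3277e+06


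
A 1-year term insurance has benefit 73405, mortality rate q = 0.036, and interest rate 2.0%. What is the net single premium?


NSP = benefit * q * v
v = 1/(1+i) = 0.980392
NSP = 73405 * 0.036 * 0.980392
= 2590.7647


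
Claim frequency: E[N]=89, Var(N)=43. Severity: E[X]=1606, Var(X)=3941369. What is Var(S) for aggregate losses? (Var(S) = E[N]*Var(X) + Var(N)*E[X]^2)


Var(S) = E[N]*Var(X) + Var(N)*E[X]^2
= 89*3941369 + 43*1606^2
= 350781841 + 110907148
= 4.6169e+08


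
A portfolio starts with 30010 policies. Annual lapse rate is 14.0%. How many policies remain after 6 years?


remaining = initial * (1 - lapse)^years
= 30010 * (1 - 0.14)^6
= 30010 * 0.404567
= 12141.0627


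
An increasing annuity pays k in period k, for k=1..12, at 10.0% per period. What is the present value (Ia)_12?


(Ia)_n = sum_{k=1}^{n} k * v^k, v = 1/(1+i)
v = 0.909091
Sum computed term by term:
(Ia)_12 = 36.7149


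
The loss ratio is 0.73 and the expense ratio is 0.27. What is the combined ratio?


Combined ratio = loss ratio + expense ratio
= 0.73 + 0.27
= 1.0


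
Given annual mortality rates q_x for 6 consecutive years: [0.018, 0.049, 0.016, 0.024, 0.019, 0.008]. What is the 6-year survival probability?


p_k = 1 - q_k for each year
Survival = product of (1 - q_k)
= 0.982 * 0.951 * 0.984 * 0.976 * 0.981 * 0.992
= 0.8728


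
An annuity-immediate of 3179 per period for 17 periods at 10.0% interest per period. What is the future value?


FV = PMT * ((1+i)^n - 1) / i
= 3179 * ((1.1)^17 - 1) / 0.1
= 3179 * (5.05447 - 1) / 0.1
= 128891.6104


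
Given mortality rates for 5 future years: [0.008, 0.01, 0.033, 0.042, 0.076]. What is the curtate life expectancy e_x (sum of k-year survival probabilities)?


e_x = sum_{k=1}^{n} k_p_x
k_p_x values:
  1_p_x = 0.992
  2_p_x = 0.98208
  3_p_x = 0.949671
  4_p_x = 0.909785
  5_p_x = 0.840641
e_x = 4.6742


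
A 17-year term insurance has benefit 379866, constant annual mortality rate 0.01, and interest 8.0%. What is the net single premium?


NSP = benefit * sum_{k=0}^{n-1} k_p_x * q * v^(k+1)
With constant q=0.01, v=0.925926
Sum = 0.085798
NSP = 379866 * 0.085798
= 32591.6007


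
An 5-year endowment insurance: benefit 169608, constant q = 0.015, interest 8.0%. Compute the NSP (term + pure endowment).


Term component = 9880.613
Pure endowment = 5_p_x * v^5 * benefit = 0.927217 * 0.680583 * 169608 = 107030.7844
NSP = 116911.3974


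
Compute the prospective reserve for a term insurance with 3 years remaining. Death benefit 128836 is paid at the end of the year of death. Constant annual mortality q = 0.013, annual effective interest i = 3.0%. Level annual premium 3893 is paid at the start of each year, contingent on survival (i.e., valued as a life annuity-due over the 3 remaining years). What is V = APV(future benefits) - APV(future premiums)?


v = 1/(1+i) = 0.970874
APV(future benefits) per unit = sum_{k=0}^{2} k_p_x * q * v^(k+1) = 0.036305
APV(future benefits) = 128836 * 0.036305 = 4677.435
Life annuity-due factor ä_{x:3} = sum_{k=0}^{2} k_p_x * v^k = 2.8765
APV(future premiums) = 3893 * 2.8765 = 11198.2151
V = 4677.435 - 11198.2151
= -6520.7801


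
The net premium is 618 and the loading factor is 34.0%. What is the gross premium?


Gross = net * (1 + loading)
= 618 * (1 + 0.34)
= 618 * 1.34
= 828.12


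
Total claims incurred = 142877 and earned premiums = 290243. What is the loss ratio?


Loss ratio = claims / premiums
= 142877 / 290243
= 0.4923


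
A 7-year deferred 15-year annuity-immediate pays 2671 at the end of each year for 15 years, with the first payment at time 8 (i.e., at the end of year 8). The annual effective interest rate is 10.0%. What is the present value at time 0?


PV at time 7 of the 15-year annuity-immediate:
a_n = 2671 * (1-(1+0.1)^(-15))/0.1 = 20315.8384
Discount back 7 years to time 0:
PV = 20315.8384 * (1+0.1)^(-7)
= 20315.8384 * 0.513158
= 10425.2374


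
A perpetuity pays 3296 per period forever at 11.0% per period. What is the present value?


PV = PMT / i
= 3296 / 0.11
= 29963.6364


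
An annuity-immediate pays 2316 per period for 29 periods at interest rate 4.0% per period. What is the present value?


PV = PMT * (1 - (1+i)^(-n)) / i
= 2316 * (1 - (1+0.04)^(-29)) / 0.04
= 2316 * (1 - 0.320651) / 0.04
= 2316 * 16.983715
= 39334.2831


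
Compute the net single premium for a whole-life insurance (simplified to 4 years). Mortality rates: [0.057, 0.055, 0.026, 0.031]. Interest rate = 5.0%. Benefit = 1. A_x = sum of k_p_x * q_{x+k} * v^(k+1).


v = 0.952381
Year 0: k_p_x=1.0, q=0.057, term=0.054286
Year 1: k_p_x=0.943, q=0.055, term=0.047043
Year 2: k_p_x=0.891135, q=0.026, term=0.020015
Year 3: k_p_x=0.867965, q=0.031, term=0.022136
A_x = 0.1435


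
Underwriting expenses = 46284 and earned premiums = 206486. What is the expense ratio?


Expense ratio = expenses / premiums
= 46284 / 206486
= 0.2242


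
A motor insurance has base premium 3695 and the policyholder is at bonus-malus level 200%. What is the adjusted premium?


adjusted = base * BM_level / 100
= 3695 * 200 / 100
= 3695 * 2.0
= 7390.0


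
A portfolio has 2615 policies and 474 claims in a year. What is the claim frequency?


frequency = claims / policies
= 474 / 2615
= 0.1813


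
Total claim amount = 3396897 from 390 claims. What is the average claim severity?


severity = total / number
= 3396897 / 390
= 8709.9923


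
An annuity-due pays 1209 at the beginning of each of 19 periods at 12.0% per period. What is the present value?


PV_due = PMT * (1-(1+i)^(-n))/i * (1+i)
PV_immediate = 8905.2242
PV_due = 8905.2242 * 1.12
= 9973.8511


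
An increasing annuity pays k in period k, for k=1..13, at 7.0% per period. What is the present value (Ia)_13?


(Ia)_n = sum_{k=1}^{n} k * v^k, v = 1/(1+i)
v = 0.934579
Sum computed term by term:
(Ia)_13 = 50.6878


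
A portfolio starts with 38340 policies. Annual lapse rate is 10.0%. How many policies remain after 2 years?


remaining = initial * (1 - lapse)^years
= 38340 * (1 - 0.1)^2
= 38340 * 0.81
= 31055.4


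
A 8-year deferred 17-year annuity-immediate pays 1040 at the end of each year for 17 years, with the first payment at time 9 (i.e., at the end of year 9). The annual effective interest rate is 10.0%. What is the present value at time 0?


PV at time 8 of the 17-year annuity-immediate:
a_n = 1040 * (1-(1+0.1)^(-17))/0.1 = 8342.4154
Discount back 8 years to time 0:
PV = 8342.4154 * (1+0.1)^(-8)
= 8342.4154 * 0.466507
= 3891.7984


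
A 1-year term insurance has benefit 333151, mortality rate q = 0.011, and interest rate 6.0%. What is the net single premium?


NSP = benefit * q * v
v = 1/(1+i) = 0.943396
NSP = 333151 * 0.011 * 0.943396
= 3457.2274


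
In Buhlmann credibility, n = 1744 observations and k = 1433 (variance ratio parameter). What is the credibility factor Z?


Z = n / (n + k)
= 1744 / (1744 + 1433)
= 1744 / 3177
= 0.5489


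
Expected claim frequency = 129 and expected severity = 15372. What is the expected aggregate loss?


E[S] = E[N] * E[X]
= 129 * 15372
= 1.9830e+06


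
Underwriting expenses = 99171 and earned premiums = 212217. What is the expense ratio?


Expense ratio = expenses / premiums
= 99171 / 212217
= 0.4673


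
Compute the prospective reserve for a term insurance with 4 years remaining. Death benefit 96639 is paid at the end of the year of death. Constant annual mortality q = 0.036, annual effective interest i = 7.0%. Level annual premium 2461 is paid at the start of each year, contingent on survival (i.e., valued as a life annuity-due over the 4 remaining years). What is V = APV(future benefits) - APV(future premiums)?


v = 1/(1+i) = 0.934579
APV(future benefits) per unit = sum_{k=0}^{3} k_p_x * q * v^(k+1) = 0.115869
APV(future benefits) = 96639 * 0.115869 = 11197.4868
Life annuity-due factor ä_{x:4} = sum_{k=0}^{3} k_p_x * v^k = 3.443891
APV(future premiums) = 2461 * 3.443891 = 8475.416
V = 11197.4868 - 8475.416
= 2722.0708


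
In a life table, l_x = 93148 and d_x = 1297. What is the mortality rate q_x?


q_x = d_x / l_x
= 1297 / 93148
= 0.0139


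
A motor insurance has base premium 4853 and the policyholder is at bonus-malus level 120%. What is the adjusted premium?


adjusted = base * BM_level / 100
= 4853 * 120 / 100
= 4853 * 1.2
= 5823.6


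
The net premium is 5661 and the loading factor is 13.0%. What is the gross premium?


Gross = net * (1 + loading)
= 5661 * (1 + 0.13)
= 5661 * 1.13
= 6396.93


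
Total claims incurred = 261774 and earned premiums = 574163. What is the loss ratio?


Loss ratio = claims / premiums
= 261774 / 574163
= 0.4559


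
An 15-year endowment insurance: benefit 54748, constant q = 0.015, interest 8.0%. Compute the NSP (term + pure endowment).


Term component = 6472.1049
Pure endowment = 15_p_x * v^15 * benefit = 0.797156 * 0.315242 * 54748 = 13758.0025
NSP = 20230.1074


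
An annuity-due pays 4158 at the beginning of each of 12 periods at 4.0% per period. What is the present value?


PV_due = PMT * (1-(1+i)^(-n))/i * (1+i)
PV_immediate = 39023.1367
PV_due = 39023.1367 * 1.04
= 40584.0622


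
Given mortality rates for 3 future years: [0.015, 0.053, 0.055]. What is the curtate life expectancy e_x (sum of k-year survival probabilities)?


e_x = sum_{k=1}^{n} k_p_x
k_p_x values:
  1_p_x = 0.985
  2_p_x = 0.932795
  3_p_x = 0.881491
e_x = 2.7993


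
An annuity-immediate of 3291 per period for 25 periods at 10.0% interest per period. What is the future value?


FV = PMT * ((1+i)^n - 1) / i
= 3291 * ((1.1)^25 - 1) / 0.1
= 3291 * (10.834706 - 1) / 0.1
= 323660.1726


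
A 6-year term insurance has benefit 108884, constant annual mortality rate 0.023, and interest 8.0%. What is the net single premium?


NSP = benefit * sum_{k=0}^{n-1} k_p_x * q * v^(k+1)
With constant q=0.023, v=0.925926
Sum = 0.10092
NSP = 108884 * 0.10092
= 10988.5252


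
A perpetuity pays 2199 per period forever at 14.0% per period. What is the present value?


PV = PMT / i
= 2199 / 0.14
= 15707.1429


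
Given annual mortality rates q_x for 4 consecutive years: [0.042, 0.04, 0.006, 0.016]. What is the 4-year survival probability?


p_k = 1 - q_k for each year
Survival = product of (1 - q_k)
= 0.958 * 0.96 * 0.994 * 0.984
= 0.8995


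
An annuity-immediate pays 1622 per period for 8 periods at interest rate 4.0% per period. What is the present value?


PV = PMT * (1 - (1+i)^(-n)) / i
= 1622 * (1 - (1+0.04)^(-8)) / 0.04
= 1622 * (1 - 0.73069) / 0.04
= 1622 * 6.732745
= 10920.5122


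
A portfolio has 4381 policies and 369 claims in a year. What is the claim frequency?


frequency = claims / policies
= 369 / 4381
= 0.0842


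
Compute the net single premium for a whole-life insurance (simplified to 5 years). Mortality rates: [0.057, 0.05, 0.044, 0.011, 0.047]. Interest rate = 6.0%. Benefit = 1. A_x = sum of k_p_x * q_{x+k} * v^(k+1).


v = 0.943396
Year 0: k_p_x=1.0, q=0.057, term=0.053774
Year 1: k_p_x=0.943, q=0.05, term=0.041963
Year 2: k_p_x=0.89585, q=0.044, term=0.033096
Year 3: k_p_x=0.856433, q=0.011, term=0.007462
Year 4: k_p_x=0.847012, q=0.047, term=0.029748
A_x = 0.166


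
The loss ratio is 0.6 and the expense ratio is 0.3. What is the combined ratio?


Combined ratio = loss ratio + expense ratio
= 0.6 + 0.3
= 0.9


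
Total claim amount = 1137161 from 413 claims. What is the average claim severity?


severity = total / number
= 1137161 / 413
= 2753.4165


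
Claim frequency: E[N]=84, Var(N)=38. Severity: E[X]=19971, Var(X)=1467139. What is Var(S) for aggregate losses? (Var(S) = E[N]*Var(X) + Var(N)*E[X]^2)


Var(S) = E[N]*Var(X) + Var(N)*E[X]^2
= 84*1467139 + 38*19971^2
= 123239676 + 15155951958
= 1.5279e+10


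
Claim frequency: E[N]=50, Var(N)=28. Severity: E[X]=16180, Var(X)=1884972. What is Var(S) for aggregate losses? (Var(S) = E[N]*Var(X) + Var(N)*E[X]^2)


Var(S) = E[N]*Var(X) + Var(N)*E[X]^2
= 50*1884972 + 28*16180^2
= 94248600 + 7330187200
= 7.4244e+09


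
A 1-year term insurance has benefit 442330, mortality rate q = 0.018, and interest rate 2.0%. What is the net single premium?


NSP = benefit * q * v
v = 1/(1+i) = 0.980392
NSP = 442330 * 0.018 * 0.980392
= 7805.8235
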